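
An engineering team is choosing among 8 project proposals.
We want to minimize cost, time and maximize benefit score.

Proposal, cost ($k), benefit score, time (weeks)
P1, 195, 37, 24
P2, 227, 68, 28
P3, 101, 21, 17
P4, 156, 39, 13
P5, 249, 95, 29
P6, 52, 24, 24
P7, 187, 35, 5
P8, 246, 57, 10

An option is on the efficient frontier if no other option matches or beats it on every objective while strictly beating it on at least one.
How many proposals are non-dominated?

P1: dominated by P4 (cost 156≤195, benefit score 39≥37, time 13≤24).
P2: not dominated.
P3: not dominated.
P4: not dominated.
P5: not dominated (best benefit score).
P6: not dominated (best cost).
P7: not dominated (best time).
P8: not dominated.
Pareto-optimal: P2, P3, P4, P5, P6, P7, P8 → 7.

7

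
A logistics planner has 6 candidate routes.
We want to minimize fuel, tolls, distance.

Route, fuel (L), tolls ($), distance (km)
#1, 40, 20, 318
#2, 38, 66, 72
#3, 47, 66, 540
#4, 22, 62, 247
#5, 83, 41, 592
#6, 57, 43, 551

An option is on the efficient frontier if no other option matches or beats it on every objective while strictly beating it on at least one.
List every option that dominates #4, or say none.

#1: worse on fuel (40 vs 22).
#2: worse on fuel (38 vs 22).
#3: worse on fuel (47 vs 22).
#5: worse on fuel (83 vs 22).
#6: worse on fuel (57 vs 22).
No option dominates #4.

none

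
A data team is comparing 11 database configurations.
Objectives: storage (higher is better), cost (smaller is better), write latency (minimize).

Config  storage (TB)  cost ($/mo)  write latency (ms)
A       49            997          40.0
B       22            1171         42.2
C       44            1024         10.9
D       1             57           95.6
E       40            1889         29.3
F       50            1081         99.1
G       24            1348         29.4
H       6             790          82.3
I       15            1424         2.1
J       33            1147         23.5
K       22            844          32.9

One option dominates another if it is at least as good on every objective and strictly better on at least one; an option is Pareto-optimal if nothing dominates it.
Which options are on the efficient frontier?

A, C, D, F, H, I, K

A: not dominated.
B: dominated by A (storage 49≥22, cost 997≤1171, write latency 40.0≤42.2).
C: not dominated.
D: not dominated (best cost).
E: dominated by C (storage 44≥40, cost 1024≤1889, write latency 10.9≤29.3).
F: not dominated (best storage).
G: dominated by C (storage 44≥24, cost 1024≤1348, write latency 10.9≤29.4).
H: not dominated.
I: not dominated (best write latency).
J: dominated by C (storage 44≥33, cost 1024≤1147, write latency 10.9≤23.5).
K: not dominated.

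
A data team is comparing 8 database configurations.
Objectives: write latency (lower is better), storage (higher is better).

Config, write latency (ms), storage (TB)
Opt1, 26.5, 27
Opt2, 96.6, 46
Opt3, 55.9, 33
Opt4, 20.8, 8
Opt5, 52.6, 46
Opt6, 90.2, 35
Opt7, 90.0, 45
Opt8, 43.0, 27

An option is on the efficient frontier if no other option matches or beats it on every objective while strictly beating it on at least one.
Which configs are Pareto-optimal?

Opt1: not dominated.
Opt2: dominated by Opt5 (write latency 52.6≤96.6, storage 46≥46).
Opt3: dominated by Opt5 (write latency 52.6≤55.9, storage 46≥33).
Opt4: not dominated (best write latency).
Opt5: not dominated.
Opt6: dominated by Opt5 (write latency 52.6≤90.2, storage 46≥35).
Opt7: dominated by Opt5 (write latency 52.6≤90.0, storage 46≥45).
Opt8: dominated by Opt1 (write latency 26.5≤43.0, storage 27≥27).

Opt1, Opt4, Opt5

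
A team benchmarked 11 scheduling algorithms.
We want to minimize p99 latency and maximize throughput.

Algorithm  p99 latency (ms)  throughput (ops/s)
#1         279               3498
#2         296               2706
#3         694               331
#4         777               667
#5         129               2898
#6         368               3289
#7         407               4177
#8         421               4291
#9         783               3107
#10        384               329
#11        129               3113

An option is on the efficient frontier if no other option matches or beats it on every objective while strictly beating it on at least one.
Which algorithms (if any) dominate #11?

#1: worse on p99 latency (279 vs 129).
#2: worse on p99 latency (296 vs 129).
#3: worse on p99 latency (694 vs 129).
#4: worse on p99 latency (777 vs 129).
#5: worse on throughput (2898 vs 3113).
#6: worse on p99 latency (368 vs 129).
#7: worse on p99 latency (407 vs 129).
#8: worse on p99 latency (421 vs 129).
#9: worse on p99 latency (783 vs 129).
#10: worse on p99 latency (384 vs 129).
No option dominates #11.

none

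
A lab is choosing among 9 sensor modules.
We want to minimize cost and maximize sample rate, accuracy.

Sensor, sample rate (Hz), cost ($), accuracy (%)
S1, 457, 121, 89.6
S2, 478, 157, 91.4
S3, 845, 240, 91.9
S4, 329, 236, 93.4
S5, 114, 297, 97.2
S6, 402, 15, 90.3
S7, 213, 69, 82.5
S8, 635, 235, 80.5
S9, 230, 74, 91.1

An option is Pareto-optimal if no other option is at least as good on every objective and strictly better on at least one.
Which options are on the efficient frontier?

S1: not dominated.
S2: not dominated.
S3: not dominated (best sample rate).
S4: not dominated.
S5: not dominated (best accuracy).
S6: not dominated (best cost).
S7: dominated by S6 (sample rate 402≥213, cost 15≤69, accuracy 90.3≥82.5).
S8: not dominated.
S9: not dominated.

S1, S2, S3, S4, S5, S6, S8, S9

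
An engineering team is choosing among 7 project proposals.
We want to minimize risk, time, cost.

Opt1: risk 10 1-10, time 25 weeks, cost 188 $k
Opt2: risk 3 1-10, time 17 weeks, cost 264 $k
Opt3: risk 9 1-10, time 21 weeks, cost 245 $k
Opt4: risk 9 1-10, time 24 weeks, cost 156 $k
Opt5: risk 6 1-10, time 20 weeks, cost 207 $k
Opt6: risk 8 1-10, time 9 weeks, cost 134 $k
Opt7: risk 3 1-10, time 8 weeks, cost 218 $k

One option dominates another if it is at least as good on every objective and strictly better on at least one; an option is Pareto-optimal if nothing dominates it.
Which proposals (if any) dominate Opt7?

Opt1: worse on risk (10 vs 3).
Opt2: worse on time (17 vs 8).
Opt3: worse on risk (9 vs 3).
Opt4: worse on risk (9 vs 3).
Opt5: worse on risk (6 vs 3).
Opt6: worse on risk (8 vs 3).
No option dominates Opt7.

none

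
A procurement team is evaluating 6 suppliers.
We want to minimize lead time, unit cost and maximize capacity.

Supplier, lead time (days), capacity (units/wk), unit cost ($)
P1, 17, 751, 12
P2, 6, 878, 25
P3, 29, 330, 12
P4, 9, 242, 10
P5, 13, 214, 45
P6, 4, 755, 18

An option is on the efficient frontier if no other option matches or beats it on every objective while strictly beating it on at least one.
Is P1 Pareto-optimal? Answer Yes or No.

P2: worse on unit cost (25 vs 12).
P3: worse on lead time (29 vs 17).
P4: worse on capacity (242 vs 751).
P5: worse on capacity (214 vs 751).
P6: worse on unit cost (18 vs 12).
No option is at least as good as P1 on every objective and strictly better on one.

Yes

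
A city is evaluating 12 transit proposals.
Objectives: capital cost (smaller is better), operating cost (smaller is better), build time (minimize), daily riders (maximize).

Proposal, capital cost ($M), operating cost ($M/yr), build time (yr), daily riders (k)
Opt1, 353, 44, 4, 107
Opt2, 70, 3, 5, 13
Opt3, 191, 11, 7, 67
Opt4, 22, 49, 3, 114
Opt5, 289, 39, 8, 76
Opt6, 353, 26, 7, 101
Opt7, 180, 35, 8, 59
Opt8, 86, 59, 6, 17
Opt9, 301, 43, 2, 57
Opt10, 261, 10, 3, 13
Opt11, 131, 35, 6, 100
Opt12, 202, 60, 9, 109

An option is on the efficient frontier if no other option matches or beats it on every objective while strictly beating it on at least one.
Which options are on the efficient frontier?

Opt1: not dominated.
Opt2: not dominated (best operating cost).
Opt3: not dominated.
Opt4: not dominated (best capital cost).
Opt5: dominated by Opt11 (capital cost 131≤289, operating cost 35≤39, build time 6≤8, daily riders 100≥76).
Opt6: not dominated.
Opt7: dominated by Opt11 (capital cost 131≤180, operating cost 35≤35, build time 6≤8, daily riders 100≥59).
Opt8: dominated by Opt4 (capital cost 22≤86, operating cost 49≤59, build time 3≤6, daily riders 114≥17).
Opt9: not dominated (best build time).
Opt10: not dominated.
Opt11: not dominated.
Opt12: dominated by Opt4 (capital cost 22≤202, operating cost 49≤60, build time 3≤9, daily riders 114≥109).

Opt1, Opt2, Opt3, Opt4, Opt6, Opt9, Opt10, Opt11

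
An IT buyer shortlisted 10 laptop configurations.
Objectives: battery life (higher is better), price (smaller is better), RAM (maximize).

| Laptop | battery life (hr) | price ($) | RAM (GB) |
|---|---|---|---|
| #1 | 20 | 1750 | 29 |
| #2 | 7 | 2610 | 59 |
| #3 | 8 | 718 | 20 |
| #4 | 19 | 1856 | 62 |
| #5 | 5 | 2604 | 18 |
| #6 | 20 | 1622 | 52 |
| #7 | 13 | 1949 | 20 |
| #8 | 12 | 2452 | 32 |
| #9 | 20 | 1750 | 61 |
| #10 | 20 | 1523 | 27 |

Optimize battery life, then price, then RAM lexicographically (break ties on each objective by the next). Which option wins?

#10

First maximize battery life: best is 20, kept {#1, #6, #9, #10}.
Then minimize price: best is 1523, kept {#10}.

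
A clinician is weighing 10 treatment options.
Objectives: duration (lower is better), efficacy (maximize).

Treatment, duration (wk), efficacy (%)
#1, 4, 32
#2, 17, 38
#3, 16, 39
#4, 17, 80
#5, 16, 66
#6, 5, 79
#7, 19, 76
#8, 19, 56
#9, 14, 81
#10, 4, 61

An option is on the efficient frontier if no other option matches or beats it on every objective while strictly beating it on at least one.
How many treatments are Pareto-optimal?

#1: dominated by #10 (duration 4≤4, efficacy 61≥32).
#2: dominated by #3 (duration 16≤17, efficacy 39≥38).
#3: dominated by #5 (duration 16≤16, efficacy 66≥39).
#4: dominated by #9 (duration 14≤17, efficacy 81≥80).
#5: dominated by #6 (duration 5≤16, efficacy 79≥66).
#6: not dominated.
#7: dominated by #4 (duration 17≤19, efficacy 80≥76).
#8: dominated by #4 (duration 17≤19, efficacy 80≥56).
#9: not dominated (best efficacy).
#10: not dominated.
Pareto-optimal: #6, #9, #10 → 3.

3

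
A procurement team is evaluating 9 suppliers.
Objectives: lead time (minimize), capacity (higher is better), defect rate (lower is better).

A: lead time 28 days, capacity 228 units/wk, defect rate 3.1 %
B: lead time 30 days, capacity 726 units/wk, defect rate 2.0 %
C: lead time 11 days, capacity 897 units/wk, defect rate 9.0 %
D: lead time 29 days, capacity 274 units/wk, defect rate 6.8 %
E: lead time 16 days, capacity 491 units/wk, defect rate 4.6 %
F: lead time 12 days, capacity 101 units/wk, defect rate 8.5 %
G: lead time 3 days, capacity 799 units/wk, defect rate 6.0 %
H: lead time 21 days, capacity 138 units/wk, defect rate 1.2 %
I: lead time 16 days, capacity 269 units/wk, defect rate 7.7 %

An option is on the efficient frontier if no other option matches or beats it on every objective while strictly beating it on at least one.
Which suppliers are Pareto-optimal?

A, B, C, E, G, H

A: not dominated.
B: not dominated.
C: not dominated (best capacity).
D: dominated by E (lead time 16≤29, capacity 491≥274, defect rate 4.6≤6.8).
E: not dominated.
F: dominated by G (lead time 3≤12, capacity 799≥101, defect rate 6.0≤8.5).
G: not dominated (best lead time).
H: not dominated (best defect rate).
I: dominated by E (lead time 16≤16, capacity 491≥269, defect rate 4.6≤7.7).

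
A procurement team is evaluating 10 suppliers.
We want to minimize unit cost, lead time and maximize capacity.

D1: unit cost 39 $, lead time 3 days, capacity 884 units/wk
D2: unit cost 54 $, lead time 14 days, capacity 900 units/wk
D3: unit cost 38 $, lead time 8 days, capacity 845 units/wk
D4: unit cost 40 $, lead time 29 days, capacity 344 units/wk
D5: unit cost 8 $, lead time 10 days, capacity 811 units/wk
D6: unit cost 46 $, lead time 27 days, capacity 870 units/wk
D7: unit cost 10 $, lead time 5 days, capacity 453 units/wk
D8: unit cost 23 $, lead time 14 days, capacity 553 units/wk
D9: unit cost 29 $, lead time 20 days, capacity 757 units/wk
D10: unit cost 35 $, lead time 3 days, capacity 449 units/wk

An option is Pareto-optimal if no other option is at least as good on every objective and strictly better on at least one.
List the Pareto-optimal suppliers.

D1, D2, D3, D5, D7, D10

D1: not dominated.
D2: not dominated (best capacity).
D3: not dominated.
D4: dominated by D1 (unit cost 39≤40, lead time 3≤29, capacity 884≥344).
D5: not dominated (best unit cost).
D6: dominated by D1 (unit cost 39≤46, lead time 3≤27, capacity 884≥870).
D7: not dominated.
D8: dominated by D5 (unit cost 8≤23, lead time 10≤14, capacity 811≥553).
D9: dominated by D5 (unit cost 8≤29, lead time 10≤20, capacity 811≥757).
D10: not dominated.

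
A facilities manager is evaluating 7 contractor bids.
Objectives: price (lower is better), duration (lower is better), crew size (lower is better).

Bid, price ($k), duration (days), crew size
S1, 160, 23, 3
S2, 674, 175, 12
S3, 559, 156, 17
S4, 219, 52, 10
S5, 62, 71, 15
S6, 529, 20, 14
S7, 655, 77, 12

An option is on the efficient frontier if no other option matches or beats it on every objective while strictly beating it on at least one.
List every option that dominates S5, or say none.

none

S1: worse on price (160 vs 62).
S2: worse on price (674 vs 62).
S3: worse on price (559 vs 62).
S4: worse on price (219 vs 62).
S6: worse on price (529 vs 62).
S7: worse on price (655 vs 62).
No option dominates S5.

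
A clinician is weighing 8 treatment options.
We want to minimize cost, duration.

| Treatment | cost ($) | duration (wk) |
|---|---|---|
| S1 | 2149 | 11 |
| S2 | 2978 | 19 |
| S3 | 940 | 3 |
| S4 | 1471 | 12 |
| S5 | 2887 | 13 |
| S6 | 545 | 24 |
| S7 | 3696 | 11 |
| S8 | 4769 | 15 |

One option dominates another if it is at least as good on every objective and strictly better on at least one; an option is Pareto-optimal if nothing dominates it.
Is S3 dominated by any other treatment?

S1: worse on cost (2149 vs 940).
S2: worse on cost (2978 vs 940).
S4: worse on cost (1471 vs 940).
S5: worse on cost (2887 vs 940).
S6: worse on duration (24 vs 3).
S7: worse on cost (3696 vs 940).
S8: worse on cost (4769 vs 940).
No option is at least as good as S3 on every objective and strictly better on one.

No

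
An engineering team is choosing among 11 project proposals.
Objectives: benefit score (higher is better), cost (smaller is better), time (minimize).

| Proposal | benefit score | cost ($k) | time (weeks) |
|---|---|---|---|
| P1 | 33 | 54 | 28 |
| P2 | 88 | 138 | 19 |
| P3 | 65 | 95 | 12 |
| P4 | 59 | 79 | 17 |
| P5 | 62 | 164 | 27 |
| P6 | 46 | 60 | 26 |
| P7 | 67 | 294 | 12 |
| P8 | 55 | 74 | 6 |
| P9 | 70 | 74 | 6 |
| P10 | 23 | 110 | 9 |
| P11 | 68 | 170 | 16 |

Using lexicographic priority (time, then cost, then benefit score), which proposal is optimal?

P9

First minimize time: best is 6, kept {P8, P9}.
Then minimize cost: best is 74, kept {P8, P9}.
Then maximize benefit score: best is 70, kept {P9}.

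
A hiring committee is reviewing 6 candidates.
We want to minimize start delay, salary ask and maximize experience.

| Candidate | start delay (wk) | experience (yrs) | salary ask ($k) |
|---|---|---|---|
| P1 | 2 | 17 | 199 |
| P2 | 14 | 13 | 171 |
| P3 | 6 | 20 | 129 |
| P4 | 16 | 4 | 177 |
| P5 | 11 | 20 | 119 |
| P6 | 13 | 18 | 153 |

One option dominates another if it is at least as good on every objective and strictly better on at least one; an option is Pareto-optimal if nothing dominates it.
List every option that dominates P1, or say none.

P2: worse on start delay (14 vs 2).
P3: worse on start delay (6 vs 2).
P4: worse on start delay (16 vs 2).
P5: worse on start delay (11 vs 2).
P6: worse on start delay (13 vs 2).
No option dominates P1.

none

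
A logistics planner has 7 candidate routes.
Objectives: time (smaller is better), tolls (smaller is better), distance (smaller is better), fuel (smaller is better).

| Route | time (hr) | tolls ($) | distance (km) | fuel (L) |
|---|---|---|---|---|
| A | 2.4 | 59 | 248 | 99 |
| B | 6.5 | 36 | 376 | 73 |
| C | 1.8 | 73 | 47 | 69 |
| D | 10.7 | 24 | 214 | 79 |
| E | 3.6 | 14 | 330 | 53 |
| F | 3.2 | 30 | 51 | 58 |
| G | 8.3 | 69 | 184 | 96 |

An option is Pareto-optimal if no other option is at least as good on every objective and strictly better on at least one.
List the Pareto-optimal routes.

A: not dominated.
B: dominated by E (time 3.6≤6.5, tolls 14≤36, distance 330≤376, fuel 53≤73).
C: not dominated (best time).
D: not dominated.
E: not dominated (best tolls).
F: not dominated.
G: dominated by F (time 3.2≤8.3, tolls 30≤69, distance 51≤184, fuel 58≤96).

A, C, D, E, F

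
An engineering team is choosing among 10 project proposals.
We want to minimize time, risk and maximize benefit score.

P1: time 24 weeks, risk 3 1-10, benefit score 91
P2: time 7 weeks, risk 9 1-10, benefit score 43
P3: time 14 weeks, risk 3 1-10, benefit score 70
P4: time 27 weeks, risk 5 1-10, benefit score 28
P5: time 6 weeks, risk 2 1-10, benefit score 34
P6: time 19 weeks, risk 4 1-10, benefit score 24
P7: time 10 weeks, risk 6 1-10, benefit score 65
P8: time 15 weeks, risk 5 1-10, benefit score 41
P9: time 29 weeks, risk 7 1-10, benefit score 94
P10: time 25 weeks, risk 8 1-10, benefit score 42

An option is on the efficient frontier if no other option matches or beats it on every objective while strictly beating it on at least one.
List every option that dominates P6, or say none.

P3, P5

P3: time 14≤19, risk 3≤4, benefit score 70≥24 — dominates P6.
P5: time 6≤19, risk 2≤4, benefit score 34≥24 — dominates P6.
Others (P1, P2, P4, P7, P8, P9, P10) are each worse than P6 on at least one objective.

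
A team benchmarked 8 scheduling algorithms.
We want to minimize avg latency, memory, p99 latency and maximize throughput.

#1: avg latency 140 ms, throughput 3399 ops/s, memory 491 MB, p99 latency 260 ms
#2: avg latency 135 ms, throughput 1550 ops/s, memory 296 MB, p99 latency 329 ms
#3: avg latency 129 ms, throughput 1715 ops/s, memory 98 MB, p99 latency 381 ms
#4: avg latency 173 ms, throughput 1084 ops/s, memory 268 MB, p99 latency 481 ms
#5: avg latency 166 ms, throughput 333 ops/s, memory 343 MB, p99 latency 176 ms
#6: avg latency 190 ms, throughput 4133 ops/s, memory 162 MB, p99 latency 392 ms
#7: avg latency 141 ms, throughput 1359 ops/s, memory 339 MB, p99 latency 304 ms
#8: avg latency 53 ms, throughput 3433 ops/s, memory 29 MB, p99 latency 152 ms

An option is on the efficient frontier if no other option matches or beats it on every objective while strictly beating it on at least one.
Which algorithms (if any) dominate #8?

none

#1: worse on avg latency (140 vs 53).
#2: worse on avg latency (135 vs 53).
#3: worse on avg latency (129 vs 53).
#4: worse on avg latency (173 vs 53).
#5: worse on avg latency (166 vs 53).
#6: worse on avg latency (190 vs 53).
#7: worse on avg latency (141 vs 53).
No option dominates #8.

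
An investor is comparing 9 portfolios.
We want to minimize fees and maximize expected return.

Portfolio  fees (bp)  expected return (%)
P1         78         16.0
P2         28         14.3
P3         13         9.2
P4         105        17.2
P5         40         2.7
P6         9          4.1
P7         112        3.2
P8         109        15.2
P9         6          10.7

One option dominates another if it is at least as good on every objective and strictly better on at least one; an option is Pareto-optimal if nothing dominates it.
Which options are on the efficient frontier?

P1: not dominated.
P2: not dominated.
P3: dominated by P9 (fees 6≤13, expected return 10.7≥9.2).
P4: not dominated (best expected return).
P5: dominated by P2 (fees 28≤40, expected return 14.3≥2.7).
P6: dominated by P9 (fees 6≤9, expected return 10.7≥4.1).
P7: dominated by P1 (fees 78≤112, expected return 16.0≥3.2).
P8: dominated by P1 (fees 78≤109, expected return 16.0≥15.2).
P9: not dominated (best fees).

P1, P2, P4, P9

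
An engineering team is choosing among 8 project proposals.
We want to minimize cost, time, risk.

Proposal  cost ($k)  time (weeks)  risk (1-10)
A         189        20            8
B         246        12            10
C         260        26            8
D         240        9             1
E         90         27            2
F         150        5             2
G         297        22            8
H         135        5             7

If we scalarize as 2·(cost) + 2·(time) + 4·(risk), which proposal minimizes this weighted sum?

E

A: 2·189 + 2·20 + 4·8 = 450
B: 2·246 + 2·12 + 4·10 = 556
C: 2·260 + 2·26 + 4·8 = 604
D: 2·240 + 2·9 + 4·1 = 502
E: 2·90 + 2·27 + 4·2 = 242
F: 2·150 + 2·5 + 4·2 = 318
G: 2·297 + 2·22 + 4·8 = 670
H: 2·135 + 2·5 + 4·7 = 308
Lowest: E at 242.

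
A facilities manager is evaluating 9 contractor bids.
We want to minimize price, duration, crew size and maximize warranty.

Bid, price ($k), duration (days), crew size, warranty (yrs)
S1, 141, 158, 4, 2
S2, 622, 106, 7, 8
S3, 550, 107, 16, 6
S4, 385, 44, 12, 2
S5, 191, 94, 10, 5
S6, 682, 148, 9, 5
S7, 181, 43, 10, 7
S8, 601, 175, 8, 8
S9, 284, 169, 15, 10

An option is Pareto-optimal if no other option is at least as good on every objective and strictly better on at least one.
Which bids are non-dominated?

S1, S2, S7, S8, S9

S1: not dominated (best price).
S2: not dominated.
S3: dominated by S7 (price 181≤550, duration 43≤107, crew size 10≤16, warranty 7≥6).
S4: dominated by S7 (price 181≤385, duration 43≤44, crew size 10≤12, warranty 7≥2).
S5: dominated by S7 (price 181≤191, duration 43≤94, crew size 10≤10, warranty 7≥5).
S6: dominated by S2 (price 622≤682, duration 106≤148, crew size 7≤9, warranty 8≥5).
S7: not dominated (best duration).
S8: not dominated.
S9: not dominated (best warranty).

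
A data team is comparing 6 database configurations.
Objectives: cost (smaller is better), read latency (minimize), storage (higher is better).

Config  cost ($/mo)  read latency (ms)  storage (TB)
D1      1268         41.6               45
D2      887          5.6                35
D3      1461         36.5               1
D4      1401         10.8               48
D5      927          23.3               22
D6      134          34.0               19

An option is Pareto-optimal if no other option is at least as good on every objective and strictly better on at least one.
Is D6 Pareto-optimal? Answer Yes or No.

D1: worse on cost (1268 vs 134).
D2: worse on cost (887 vs 134).
D3: worse on cost (1461 vs 134).
D4: worse on cost (1401 vs 134).
D5: worse on cost (927 vs 134).
No option is at least as good as D6 on every objective and strictly better on one.

Yes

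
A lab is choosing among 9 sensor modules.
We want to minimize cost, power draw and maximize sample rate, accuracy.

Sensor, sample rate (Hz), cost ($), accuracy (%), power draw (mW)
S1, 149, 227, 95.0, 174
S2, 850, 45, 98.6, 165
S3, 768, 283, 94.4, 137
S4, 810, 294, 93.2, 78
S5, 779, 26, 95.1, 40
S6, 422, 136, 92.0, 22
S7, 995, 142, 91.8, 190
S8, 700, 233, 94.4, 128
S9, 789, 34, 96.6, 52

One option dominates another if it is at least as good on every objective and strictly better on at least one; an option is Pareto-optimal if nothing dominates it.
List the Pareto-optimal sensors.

S2, S4, S5, S6, S7, S9

S1: dominated by S2 (sample rate 850≥149, cost 45≤227, accuracy 98.6≥95.0, power draw 165≤174).
S2: not dominated (best accuracy).
S3: dominated by S5 (sample rate 779≥768, cost 26≤283, accuracy 95.1≥94.4, power draw 40≤137).
S4: not dominated.
S5: not dominated (best cost).
S6: not dominated (best power draw).
S7: not dominated (best sample rate).
S8: dominated by S5 (sample rate 779≥700, cost 26≤233, accuracy 95.1≥94.4, power draw 40≤128).
S9: not dominated.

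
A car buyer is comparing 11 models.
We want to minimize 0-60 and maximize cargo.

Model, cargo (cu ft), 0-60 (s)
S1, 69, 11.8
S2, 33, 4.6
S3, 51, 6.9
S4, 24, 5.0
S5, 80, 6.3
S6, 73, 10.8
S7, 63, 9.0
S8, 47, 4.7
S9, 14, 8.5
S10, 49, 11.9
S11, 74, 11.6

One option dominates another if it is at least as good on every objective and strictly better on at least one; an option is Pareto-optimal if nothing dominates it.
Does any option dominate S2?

No

S1: worse on 0-60 (11.8 vs 4.6).
S3: worse on 0-60 (6.9 vs 4.6).
S4: worse on cargo (24 vs 33).
S5: worse on 0-60 (6.3 vs 4.6).
S6: worse on 0-60 (10.8 vs 4.6).
S7: worse on 0-60 (9.0 vs 4.6).
S8: worse on 0-60 (4.7 vs 4.6).
S9: worse on cargo (14 vs 33).
S10: worse on 0-60 (11.9 vs 4.6).
S11: worse on 0-60 (11.6 vs 4.6).
No option is at least as good as S2 on every objective and strictly better on one.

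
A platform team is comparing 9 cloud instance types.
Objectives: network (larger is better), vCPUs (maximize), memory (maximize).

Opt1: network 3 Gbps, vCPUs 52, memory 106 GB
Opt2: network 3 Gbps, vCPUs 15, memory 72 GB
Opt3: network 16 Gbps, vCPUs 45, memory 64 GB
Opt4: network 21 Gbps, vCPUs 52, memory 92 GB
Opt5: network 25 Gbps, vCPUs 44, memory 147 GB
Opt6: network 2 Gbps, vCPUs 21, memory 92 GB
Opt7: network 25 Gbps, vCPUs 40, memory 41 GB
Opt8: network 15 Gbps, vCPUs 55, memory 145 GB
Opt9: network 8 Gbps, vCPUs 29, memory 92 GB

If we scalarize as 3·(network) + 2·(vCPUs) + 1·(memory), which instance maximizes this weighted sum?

Opt1: 3·3 + 2·52 + 1·106 = 219
Opt2: 3·3 + 2·15 + 1·72 = 111
Opt3: 3·16 + 2·45 + 1·64 = 202
Opt4: 3·21 + 2·52 + 1·92 = 259
Opt5: 3·25 + 2·44 + 1·147 = 310
Opt6: 3·2 + 2·21 + 1·92 = 140
Opt7: 3·25 + 2·40 + 1·41 = 196
Opt8: 3·15 + 2·55 + 1·145 = 300
Opt9: 3·8 + 2·29 + 1·92 = 174
Highest: Opt5 at 310.

Opt5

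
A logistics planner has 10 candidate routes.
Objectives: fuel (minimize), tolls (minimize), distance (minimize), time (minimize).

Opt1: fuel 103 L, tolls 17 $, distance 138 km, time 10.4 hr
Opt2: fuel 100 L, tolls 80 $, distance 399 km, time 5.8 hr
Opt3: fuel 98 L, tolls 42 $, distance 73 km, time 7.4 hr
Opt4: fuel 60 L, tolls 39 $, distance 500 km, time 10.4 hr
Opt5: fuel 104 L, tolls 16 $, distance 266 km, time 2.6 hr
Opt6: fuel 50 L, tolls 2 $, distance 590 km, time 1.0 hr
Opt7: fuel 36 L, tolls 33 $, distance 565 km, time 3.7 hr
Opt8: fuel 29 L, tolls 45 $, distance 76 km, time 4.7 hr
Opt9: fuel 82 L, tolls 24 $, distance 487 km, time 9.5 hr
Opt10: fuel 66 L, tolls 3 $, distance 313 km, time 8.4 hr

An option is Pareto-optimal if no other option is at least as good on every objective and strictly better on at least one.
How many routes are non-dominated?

Opt1: not dominated.
Opt2: dominated by Opt8 (fuel 29≤100, tolls 45≤80, distance 76≤399, time 4.7≤5.8).
Opt3: not dominated (best distance).
Opt4: not dominated.
Opt5: not dominated.
Opt6: not dominated (best tolls).
Opt7: not dominated.
Opt8: not dominated (best fuel).
Opt9: dominated by Opt10 (fuel 66≤82, tolls 3≤24, distance 313≤487, time 8.4≤9.5).
Opt10: not dominated.
Pareto-optimal: Opt1, Opt3, Opt4, Opt5, Opt6, Opt7, Opt8, Opt10 → 8.

8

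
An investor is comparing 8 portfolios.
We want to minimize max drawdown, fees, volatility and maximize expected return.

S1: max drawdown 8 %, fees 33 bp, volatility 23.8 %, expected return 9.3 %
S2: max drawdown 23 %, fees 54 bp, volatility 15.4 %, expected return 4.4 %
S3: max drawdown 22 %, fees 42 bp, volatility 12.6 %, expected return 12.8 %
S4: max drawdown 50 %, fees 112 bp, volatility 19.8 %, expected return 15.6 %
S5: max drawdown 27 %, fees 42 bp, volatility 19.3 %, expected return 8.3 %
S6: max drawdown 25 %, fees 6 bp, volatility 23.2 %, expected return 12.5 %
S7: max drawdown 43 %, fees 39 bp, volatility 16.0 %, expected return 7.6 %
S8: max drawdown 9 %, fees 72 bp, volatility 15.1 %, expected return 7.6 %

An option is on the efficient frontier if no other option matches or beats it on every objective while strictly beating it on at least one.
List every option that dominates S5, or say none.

S3: max drawdown 22≤27, fees 42≤42, volatility 12.6≤19.3, expected return 12.8≥8.3 — dominates S5.
Others (S1, S2, S4, S6, S7, S8) are each worse than S5 on at least one objective.

S3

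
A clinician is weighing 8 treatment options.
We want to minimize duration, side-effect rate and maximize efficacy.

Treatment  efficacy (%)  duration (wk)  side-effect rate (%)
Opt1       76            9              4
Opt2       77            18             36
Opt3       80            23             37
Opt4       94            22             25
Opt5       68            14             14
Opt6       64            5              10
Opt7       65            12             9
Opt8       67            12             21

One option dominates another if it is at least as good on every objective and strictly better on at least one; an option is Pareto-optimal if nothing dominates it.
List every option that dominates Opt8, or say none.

Opt1

Opt1: efficacy 76≥67, duration 9≤12, side-effect rate 4≤21 — dominates Opt8.
Others (Opt2, Opt3, Opt4, Opt5, Opt6, Opt7) are each worse than Opt8 on at least one objective.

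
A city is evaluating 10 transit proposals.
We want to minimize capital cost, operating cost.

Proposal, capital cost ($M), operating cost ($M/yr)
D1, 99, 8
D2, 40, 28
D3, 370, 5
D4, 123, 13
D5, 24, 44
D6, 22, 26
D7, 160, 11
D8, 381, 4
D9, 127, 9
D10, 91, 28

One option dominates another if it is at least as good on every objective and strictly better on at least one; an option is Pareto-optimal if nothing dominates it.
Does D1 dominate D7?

D1 vs D7: capital cost 99≤160, operating cost 8≤11 — D1 is at least as good on every objective with at least one strict improvement.

Yes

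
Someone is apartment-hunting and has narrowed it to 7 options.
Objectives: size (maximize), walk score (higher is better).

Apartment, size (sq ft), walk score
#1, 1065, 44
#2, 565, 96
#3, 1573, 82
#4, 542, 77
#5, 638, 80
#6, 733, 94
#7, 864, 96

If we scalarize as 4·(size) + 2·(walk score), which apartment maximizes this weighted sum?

#3

#1: 4·1065 + 2·44 = 4348
#2: 4·565 + 2·96 = 2452
#3: 4·1573 + 2·82 = 6456
#4: 4·542 + 2·77 = 2322
#5: 4·638 + 2·80 = 2712
#6: 4·733 + 2·94 = 3120
#7: 4·864 + 2·96 = 3648
Highest: #3 at 6456.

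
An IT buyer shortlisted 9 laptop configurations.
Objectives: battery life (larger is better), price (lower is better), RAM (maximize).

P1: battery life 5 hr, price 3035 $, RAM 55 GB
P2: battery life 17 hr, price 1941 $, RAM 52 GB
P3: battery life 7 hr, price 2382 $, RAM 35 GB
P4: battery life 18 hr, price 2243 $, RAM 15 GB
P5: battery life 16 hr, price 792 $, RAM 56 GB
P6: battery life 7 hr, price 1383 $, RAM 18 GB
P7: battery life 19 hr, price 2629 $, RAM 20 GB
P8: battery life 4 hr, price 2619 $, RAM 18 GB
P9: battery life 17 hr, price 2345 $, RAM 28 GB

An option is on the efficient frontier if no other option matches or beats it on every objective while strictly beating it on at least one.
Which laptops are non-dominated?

P1: dominated by P5 (battery life 16≥5, price 792≤3035, RAM 56≥55).
P2: not dominated.
P3: dominated by P2 (battery life 17≥7, price 1941≤2382, RAM 52≥35).
P4: not dominated.
P5: not dominated (best price).
P6: dominated by P5 (battery life 16≥7, price 792≤1383, RAM 56≥18).
P7: not dominated (best battery life).
P8: dominated by P2 (battery life 17≥4, price 1941≤2619, RAM 52≥18).
P9: dominated by P2 (battery life 17≥17, price 1941≤2345, RAM 52≥28).

P2, P4, P5, P7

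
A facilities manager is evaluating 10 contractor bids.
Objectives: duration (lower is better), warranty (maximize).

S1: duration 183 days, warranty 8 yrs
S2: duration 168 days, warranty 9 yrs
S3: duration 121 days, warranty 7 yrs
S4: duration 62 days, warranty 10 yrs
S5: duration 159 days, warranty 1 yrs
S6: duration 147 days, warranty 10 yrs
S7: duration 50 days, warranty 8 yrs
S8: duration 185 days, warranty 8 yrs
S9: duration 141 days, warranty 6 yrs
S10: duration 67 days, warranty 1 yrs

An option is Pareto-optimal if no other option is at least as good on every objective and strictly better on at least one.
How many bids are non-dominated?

2

S1: dominated by S2 (duration 168≤183, warranty 9≥8).
S2: dominated by S4 (duration 62≤168, warranty 10≥9).
S3: dominated by S4 (duration 62≤121, warranty 10≥7).
S4: not dominated.
S5: dominated by S3 (duration 121≤159, warranty 7≥1).
S6: dominated by S4 (duration 62≤147, warranty 10≥10).
S7: not dominated (best duration).
S8: dominated by S1 (duration 183≤185, warranty 8≥8).
S9: dominated by S3 (duration 121≤141, warranty 7≥6).
S10: dominated by S4 (duration 62≤67, warranty 10≥1).
Pareto-optimal: S4, S7 → 2.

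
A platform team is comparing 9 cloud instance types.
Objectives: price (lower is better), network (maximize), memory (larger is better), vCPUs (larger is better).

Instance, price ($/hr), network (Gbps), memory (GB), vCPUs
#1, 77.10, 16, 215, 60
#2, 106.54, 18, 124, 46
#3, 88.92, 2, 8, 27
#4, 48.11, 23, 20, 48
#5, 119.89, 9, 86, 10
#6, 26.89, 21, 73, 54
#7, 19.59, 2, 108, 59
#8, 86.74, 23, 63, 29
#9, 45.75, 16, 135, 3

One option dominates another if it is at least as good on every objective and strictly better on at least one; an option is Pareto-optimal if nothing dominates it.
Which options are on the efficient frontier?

#1: not dominated (best memory).
#2: not dominated.
#3: dominated by #1 (price 77.10≤88.92, network 16≥2, memory 215≥8, vCPUs 60≥27).
#4: not dominated.
#5: dominated by #1 (price 77.10≤119.89, network 16≥9, memory 215≥86, vCPUs 60≥10).
#6: not dominated.
#7: not dominated (best price).
#8: not dominated.
#9: not dominated.

#1, #2, #4, #6, #7, #8, #9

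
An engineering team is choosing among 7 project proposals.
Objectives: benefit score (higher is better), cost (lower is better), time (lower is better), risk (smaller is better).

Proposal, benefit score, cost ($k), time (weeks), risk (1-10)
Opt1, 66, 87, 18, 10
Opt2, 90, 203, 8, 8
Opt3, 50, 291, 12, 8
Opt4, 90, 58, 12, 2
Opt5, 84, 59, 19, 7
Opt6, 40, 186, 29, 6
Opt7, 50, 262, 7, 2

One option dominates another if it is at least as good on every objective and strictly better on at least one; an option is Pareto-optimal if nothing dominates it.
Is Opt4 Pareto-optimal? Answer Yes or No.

Opt1: worse on benefit score (66 vs 90).
Opt2: worse on cost (203 vs 58).
Opt3: worse on benefit score (50 vs 90).
Opt5: worse on benefit score (84 vs 90).
Opt6: worse on benefit score (40 vs 90).
Opt7: worse on benefit score (50 vs 90).
No option is at least as good as Opt4 on every objective and strictly better on one.

Yes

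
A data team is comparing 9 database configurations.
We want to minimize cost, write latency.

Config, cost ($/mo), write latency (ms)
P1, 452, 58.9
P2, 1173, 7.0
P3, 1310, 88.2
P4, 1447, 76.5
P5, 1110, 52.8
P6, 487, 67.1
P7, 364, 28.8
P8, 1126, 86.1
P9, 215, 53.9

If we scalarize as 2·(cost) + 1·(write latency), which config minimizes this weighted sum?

P9

P1: 2·452 + 1·58.9 = 962.9
P2: 2·1173 + 1·7.0 = 2353.0
P3: 2·1310 + 1·88.2 = 2708.2
P4: 2·1447 + 1·76.5 = 2970.5
P5: 2·1110 + 1·52.8 = 2272.8
P6: 2·487 + 1·67.1 = 1041.1
P7: 2·364 + 1·28.8 = 756.8
P8: 2·1126 + 1·86.1 = 2338.1
P9: 2·215 + 1·53.9 = 483.9
Lowest: P9 at 483.9.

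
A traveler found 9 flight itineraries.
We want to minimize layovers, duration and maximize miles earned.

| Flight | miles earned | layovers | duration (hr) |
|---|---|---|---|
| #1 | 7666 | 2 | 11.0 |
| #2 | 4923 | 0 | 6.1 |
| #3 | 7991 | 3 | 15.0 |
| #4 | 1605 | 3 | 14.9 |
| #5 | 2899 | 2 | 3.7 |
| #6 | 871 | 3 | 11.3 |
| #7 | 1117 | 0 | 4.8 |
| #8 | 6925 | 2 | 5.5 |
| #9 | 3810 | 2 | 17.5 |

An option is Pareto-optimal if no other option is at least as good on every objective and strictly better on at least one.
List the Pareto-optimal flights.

#1, #2, #3, #5, #7, #8

#1: not dominated.
#2: not dominated.
#3: not dominated (best miles earned).
#4: dominated by #1 (miles earned 7666≥1605, layovers 2≤3, duration 11.0≤14.9).
#5: not dominated (best duration).
#6: dominated by #1 (miles earned 7666≥871, layovers 2≤3, duration 11.0≤11.3).
#7: not dominated.
#8: not dominated.
#9: dominated by #1 (miles earned 7666≥3810, layovers 2≤2, duration 11.0≤17.5).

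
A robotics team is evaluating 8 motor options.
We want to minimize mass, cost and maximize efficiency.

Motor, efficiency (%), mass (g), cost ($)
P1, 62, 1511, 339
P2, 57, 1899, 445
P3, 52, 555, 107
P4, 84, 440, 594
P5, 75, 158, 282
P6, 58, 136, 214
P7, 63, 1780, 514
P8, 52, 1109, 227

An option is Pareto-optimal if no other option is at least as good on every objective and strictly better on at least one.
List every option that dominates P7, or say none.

P5

P5: efficiency 75≥63, mass 158≤1780, cost 282≤514 — dominates P7.
Others (P1, P2, P3, P4, P6, P8) are each worse than P7 on at least one objective.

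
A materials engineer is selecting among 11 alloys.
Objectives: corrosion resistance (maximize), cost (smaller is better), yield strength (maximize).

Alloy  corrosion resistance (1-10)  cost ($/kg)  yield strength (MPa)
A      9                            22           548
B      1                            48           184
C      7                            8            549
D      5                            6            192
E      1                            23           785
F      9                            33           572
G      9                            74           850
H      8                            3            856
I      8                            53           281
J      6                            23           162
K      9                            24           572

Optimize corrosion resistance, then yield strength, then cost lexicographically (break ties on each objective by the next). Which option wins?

G

First maximize corrosion resistance: best is 9, kept {A, F, G, K}.
Then maximize yield strength: best is 850, kept {G}.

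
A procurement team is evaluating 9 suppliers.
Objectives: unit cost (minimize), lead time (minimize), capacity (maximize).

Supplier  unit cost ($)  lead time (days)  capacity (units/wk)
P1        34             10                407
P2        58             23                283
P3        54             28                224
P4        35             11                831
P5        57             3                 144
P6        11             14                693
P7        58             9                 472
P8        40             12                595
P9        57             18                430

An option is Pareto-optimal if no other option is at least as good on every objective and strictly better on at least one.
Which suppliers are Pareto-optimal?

P1, P4, P5, P6, P7

P1: not dominated.
P2: dominated by P1 (unit cost 34≤58, lead time 10≤23, capacity 407≥283).
P3: dominated by P1 (unit cost 34≤54, lead time 10≤28, capacity 407≥224).
P4: not dominated (best capacity).
P5: not dominated (best lead time).
P6: not dominated (best unit cost).
P7: not dominated.
P8: dominated by P4 (unit cost 35≤40, lead time 11≤12, capacity 831≥595).
P9: dominated by P4 (unit cost 35≤57, lead time 11≤18, capacity 831≥430).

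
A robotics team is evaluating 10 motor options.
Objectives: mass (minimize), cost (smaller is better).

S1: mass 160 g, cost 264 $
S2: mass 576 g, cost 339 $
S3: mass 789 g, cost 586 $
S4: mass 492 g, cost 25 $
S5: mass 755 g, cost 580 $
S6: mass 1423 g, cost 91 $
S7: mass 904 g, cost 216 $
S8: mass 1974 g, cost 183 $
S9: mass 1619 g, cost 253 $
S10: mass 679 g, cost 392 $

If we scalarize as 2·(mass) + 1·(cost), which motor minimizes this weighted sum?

S1

S1: 2·160 + 1·264 = 584
S2: 2·576 + 1·339 = 1491
S3: 2·789 + 1·586 = 2164
S4: 2·492 + 1·25 = 1009
S5: 2·755 + 1·580 = 2090
S6: 2·1423 + 1·91 = 2937
S7: 2·904 + 1·216 = 2024
S8: 2·1974 + 1·183 = 4131
S9: 2·1619 + 1·253 = 3491
S10: 2·679 + 1·392 = 1750
Lowest: S1 at 584.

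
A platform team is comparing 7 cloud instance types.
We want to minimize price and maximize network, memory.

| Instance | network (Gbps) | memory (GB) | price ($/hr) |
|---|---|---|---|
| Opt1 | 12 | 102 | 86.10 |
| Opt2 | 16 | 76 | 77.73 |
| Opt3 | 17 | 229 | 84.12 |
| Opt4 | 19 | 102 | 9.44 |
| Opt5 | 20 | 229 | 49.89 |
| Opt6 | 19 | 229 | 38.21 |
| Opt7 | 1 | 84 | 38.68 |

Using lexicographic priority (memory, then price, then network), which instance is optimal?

First maximize memory: best is 229, kept {Opt3, Opt5, Opt6}.
Then minimize price: best is 38.21, kept {Opt6}.

Opt6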